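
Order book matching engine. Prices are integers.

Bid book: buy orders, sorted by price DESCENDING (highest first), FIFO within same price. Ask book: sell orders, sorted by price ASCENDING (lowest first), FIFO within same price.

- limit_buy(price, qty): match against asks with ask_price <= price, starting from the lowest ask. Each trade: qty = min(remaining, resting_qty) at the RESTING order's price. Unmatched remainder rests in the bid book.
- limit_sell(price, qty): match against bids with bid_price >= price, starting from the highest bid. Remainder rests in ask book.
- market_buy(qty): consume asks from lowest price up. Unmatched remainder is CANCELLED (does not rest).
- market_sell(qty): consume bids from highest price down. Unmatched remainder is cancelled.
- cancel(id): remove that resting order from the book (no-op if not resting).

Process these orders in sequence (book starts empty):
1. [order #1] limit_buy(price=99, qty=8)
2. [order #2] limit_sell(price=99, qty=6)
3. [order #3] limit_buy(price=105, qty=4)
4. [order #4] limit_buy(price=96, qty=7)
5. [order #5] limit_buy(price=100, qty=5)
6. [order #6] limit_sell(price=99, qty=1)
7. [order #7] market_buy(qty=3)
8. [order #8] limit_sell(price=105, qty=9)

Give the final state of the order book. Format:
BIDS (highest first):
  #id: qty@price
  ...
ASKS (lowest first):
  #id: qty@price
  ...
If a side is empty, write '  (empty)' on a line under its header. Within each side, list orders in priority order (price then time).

After op 1 [order #1] limit_buy(price=99, qty=8): fills=none; bids=[#1:8@99] asks=[-]
After op 2 [order #2] limit_sell(price=99, qty=6): fills=#1x#2:6@99; bids=[#1:2@99] asks=[-]
After op 3 [order #3] limit_buy(price=105, qty=4): fills=none; bids=[#3:4@105 #1:2@99] asks=[-]
After op 4 [order #4] limit_buy(price=96, qty=7): fills=none; bids=[#3:4@105 #1:2@99 #4:7@96] asks=[-]
After op 5 [order #5] limit_buy(price=100, qty=5): fills=none; bids=[#3:4@105 #5:5@100 #1:2@99 #4:7@96] asks=[-]
After op 6 [order #6] limit_sell(price=99, qty=1): fills=#3x#6:1@105; bids=[#3:3@105 #5:5@100 #1:2@99 #4:7@96] asks=[-]
After op 7 [order #7] market_buy(qty=3): fills=none; bids=[#3:3@105 #5:5@100 #1:2@99 #4:7@96] asks=[-]
After op 8 [order #8] limit_sell(price=105, qty=9): fills=#3x#8:3@105; bids=[#5:5@100 #1:2@99 #4:7@96] asks=[#8:6@105]

Answer: BIDS (highest first):
  #5: 5@100
  #1: 2@99
  #4: 7@96
ASKS (lowest first):
  #8: 6@105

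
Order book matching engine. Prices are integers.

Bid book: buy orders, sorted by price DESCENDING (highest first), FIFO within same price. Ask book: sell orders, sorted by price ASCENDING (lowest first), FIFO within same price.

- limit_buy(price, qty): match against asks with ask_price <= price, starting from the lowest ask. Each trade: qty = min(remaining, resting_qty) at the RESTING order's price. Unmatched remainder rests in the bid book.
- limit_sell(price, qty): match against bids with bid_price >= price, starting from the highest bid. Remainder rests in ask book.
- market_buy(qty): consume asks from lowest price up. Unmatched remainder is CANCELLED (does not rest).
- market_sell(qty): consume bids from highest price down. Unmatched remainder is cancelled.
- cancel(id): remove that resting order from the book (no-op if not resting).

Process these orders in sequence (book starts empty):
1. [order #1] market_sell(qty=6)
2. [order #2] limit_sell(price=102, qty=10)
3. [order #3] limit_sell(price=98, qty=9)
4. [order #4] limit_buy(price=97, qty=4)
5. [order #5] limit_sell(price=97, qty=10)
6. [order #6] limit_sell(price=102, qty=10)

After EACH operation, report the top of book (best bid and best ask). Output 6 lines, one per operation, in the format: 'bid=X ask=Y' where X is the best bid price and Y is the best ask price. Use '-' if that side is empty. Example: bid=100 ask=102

Answer: bid=- ask=-
bid=- ask=102
bid=- ask=98
bid=97 ask=98
bid=- ask=97
bid=- ask=97

Derivation:
After op 1 [order #1] market_sell(qty=6): fills=none; bids=[-] asks=[-]
After op 2 [order #2] limit_sell(price=102, qty=10): fills=none; bids=[-] asks=[#2:10@102]
After op 3 [order #3] limit_sell(price=98, qty=9): fills=none; bids=[-] asks=[#3:9@98 #2:10@102]
After op 4 [order #4] limit_buy(price=97, qty=4): fills=none; bids=[#4:4@97] asks=[#3:9@98 #2:10@102]
After op 5 [order #5] limit_sell(price=97, qty=10): fills=#4x#5:4@97; bids=[-] asks=[#5:6@97 #3:9@98 #2:10@102]
After op 6 [order #6] limit_sell(price=102, qty=10): fills=none; bids=[-] asks=[#5:6@97 #3:9@98 #2:10@102 #6:10@102]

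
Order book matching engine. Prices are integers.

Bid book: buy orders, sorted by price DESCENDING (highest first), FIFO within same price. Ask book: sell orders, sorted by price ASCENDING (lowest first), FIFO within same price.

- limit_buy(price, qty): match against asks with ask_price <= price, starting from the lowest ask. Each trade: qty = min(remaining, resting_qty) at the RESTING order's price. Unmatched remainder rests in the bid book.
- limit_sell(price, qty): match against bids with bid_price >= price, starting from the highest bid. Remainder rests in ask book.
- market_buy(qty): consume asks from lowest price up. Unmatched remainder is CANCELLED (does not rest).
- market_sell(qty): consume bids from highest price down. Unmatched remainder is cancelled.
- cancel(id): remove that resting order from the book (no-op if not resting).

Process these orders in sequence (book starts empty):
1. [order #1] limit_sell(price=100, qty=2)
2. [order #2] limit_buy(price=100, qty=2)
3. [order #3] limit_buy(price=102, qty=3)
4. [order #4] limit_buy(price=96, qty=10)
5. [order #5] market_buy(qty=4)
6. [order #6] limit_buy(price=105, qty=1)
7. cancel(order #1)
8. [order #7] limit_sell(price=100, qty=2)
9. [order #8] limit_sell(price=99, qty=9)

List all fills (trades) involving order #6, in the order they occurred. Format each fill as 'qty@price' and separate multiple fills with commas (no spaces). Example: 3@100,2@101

Answer: 1@105

Derivation:
After op 1 [order #1] limit_sell(price=100, qty=2): fills=none; bids=[-] asks=[#1:2@100]
After op 2 [order #2] limit_buy(price=100, qty=2): fills=#2x#1:2@100; bids=[-] asks=[-]
After op 3 [order #3] limit_buy(price=102, qty=3): fills=none; bids=[#3:3@102] asks=[-]
After op 4 [order #4] limit_buy(price=96, qty=10): fills=none; bids=[#3:3@102 #4:10@96] asks=[-]
After op 5 [order #5] market_buy(qty=4): fills=none; bids=[#3:3@102 #4:10@96] asks=[-]
After op 6 [order #6] limit_buy(price=105, qty=1): fills=none; bids=[#6:1@105 #3:3@102 #4:10@96] asks=[-]
After op 7 cancel(order #1): fills=none; bids=[#6:1@105 #3:3@102 #4:10@96] asks=[-]
After op 8 [order #7] limit_sell(price=100, qty=2): fills=#6x#7:1@105 #3x#7:1@102; bids=[#3:2@102 #4:10@96] asks=[-]
After op 9 [order #8] limit_sell(price=99, qty=9): fills=#3x#8:2@102; bids=[#4:10@96] asks=[#8:7@99]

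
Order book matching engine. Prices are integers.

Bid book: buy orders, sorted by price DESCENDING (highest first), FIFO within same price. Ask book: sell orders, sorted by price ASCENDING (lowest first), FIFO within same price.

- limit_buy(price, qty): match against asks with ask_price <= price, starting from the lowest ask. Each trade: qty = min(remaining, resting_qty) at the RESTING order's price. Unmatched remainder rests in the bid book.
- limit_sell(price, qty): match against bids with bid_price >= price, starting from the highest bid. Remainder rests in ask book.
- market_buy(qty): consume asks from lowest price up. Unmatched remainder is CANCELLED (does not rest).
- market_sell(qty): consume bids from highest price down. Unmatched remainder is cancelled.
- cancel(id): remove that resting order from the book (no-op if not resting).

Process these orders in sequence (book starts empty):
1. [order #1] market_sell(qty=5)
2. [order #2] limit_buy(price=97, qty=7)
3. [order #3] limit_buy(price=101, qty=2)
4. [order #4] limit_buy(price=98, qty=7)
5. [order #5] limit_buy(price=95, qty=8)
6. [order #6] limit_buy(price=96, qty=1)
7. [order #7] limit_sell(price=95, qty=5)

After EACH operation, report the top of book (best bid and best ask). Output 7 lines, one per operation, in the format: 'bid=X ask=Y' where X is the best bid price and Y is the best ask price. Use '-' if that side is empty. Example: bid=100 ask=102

After op 1 [order #1] market_sell(qty=5): fills=none; bids=[-] asks=[-]
After op 2 [order #2] limit_buy(price=97, qty=7): fills=none; bids=[#2:7@97] asks=[-]
After op 3 [order #3] limit_buy(price=101, qty=2): fills=none; bids=[#3:2@101 #2:7@97] asks=[-]
After op 4 [order #4] limit_buy(price=98, qty=7): fills=none; bids=[#3:2@101 #4:7@98 #2:7@97] asks=[-]
After op 5 [order #5] limit_buy(price=95, qty=8): fills=none; bids=[#3:2@101 #4:7@98 #2:7@97 #5:8@95] asks=[-]
After op 6 [order #6] limit_buy(price=96, qty=1): fills=none; bids=[#3:2@101 #4:7@98 #2:7@97 #6:1@96 #5:8@95] asks=[-]
After op 7 [order #7] limit_sell(price=95, qty=5): fills=#3x#7:2@101 #4x#7:3@98; bids=[#4:4@98 #2:7@97 #6:1@96 #5:8@95] asks=[-]

Answer: bid=- ask=-
bid=97 ask=-
bid=101 ask=-
bid=101 ask=-
bid=101 ask=-
bid=101 ask=-
bid=98 ask=-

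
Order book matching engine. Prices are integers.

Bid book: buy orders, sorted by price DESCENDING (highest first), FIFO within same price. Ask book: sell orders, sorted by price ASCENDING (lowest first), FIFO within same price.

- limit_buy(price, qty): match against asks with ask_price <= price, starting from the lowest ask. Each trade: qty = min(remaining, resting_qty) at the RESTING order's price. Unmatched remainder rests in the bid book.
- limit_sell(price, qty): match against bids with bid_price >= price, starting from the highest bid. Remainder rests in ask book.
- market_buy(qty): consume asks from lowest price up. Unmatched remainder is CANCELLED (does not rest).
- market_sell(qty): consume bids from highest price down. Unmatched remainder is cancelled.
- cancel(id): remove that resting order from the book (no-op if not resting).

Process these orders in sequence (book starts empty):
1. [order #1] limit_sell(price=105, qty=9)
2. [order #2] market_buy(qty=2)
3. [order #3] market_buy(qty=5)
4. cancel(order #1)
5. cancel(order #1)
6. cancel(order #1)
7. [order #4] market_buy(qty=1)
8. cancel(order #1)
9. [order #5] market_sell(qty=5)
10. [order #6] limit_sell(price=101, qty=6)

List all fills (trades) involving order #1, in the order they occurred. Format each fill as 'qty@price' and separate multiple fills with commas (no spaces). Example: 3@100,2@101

After op 1 [order #1] limit_sell(price=105, qty=9): fills=none; bids=[-] asks=[#1:9@105]
After op 2 [order #2] market_buy(qty=2): fills=#2x#1:2@105; bids=[-] asks=[#1:7@105]
After op 3 [order #3] market_buy(qty=5): fills=#3x#1:5@105; bids=[-] asks=[#1:2@105]
After op 4 cancel(order #1): fills=none; bids=[-] asks=[-]
After op 5 cancel(order #1): fills=none; bids=[-] asks=[-]
After op 6 cancel(order #1): fills=none; bids=[-] asks=[-]
After op 7 [order #4] market_buy(qty=1): fills=none; bids=[-] asks=[-]
After op 8 cancel(order #1): fills=none; bids=[-] asks=[-]
After op 9 [order #5] market_sell(qty=5): fills=none; bids=[-] asks=[-]
After op 10 [order #6] limit_sell(price=101, qty=6): fills=none; bids=[-] asks=[#6:6@101]

Answer: 2@105,5@105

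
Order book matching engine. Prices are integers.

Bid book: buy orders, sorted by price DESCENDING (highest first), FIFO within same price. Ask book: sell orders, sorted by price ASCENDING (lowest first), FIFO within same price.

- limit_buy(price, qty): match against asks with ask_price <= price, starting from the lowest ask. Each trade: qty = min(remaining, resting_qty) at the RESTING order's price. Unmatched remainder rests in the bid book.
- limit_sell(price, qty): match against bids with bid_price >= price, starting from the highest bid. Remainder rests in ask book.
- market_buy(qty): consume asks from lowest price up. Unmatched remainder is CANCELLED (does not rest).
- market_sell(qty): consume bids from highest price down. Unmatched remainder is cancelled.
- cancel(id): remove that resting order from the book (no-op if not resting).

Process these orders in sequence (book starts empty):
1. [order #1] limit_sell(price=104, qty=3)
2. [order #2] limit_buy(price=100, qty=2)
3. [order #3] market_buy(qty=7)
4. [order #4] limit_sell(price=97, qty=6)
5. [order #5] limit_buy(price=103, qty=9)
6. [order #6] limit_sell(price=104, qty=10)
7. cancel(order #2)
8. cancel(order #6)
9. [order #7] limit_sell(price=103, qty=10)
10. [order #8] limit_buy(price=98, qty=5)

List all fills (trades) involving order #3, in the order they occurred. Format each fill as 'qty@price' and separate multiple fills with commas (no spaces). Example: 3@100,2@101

After op 1 [order #1] limit_sell(price=104, qty=3): fills=none; bids=[-] asks=[#1:3@104]
After op 2 [order #2] limit_buy(price=100, qty=2): fills=none; bids=[#2:2@100] asks=[#1:3@104]
After op 3 [order #3] market_buy(qty=7): fills=#3x#1:3@104; bids=[#2:2@100] asks=[-]
After op 4 [order #4] limit_sell(price=97, qty=6): fills=#2x#4:2@100; bids=[-] asks=[#4:4@97]
After op 5 [order #5] limit_buy(price=103, qty=9): fills=#5x#4:4@97; bids=[#5:5@103] asks=[-]
After op 6 [order #6] limit_sell(price=104, qty=10): fills=none; bids=[#5:5@103] asks=[#6:10@104]
After op 7 cancel(order #2): fills=none; bids=[#5:5@103] asks=[#6:10@104]
After op 8 cancel(order #6): fills=none; bids=[#5:5@103] asks=[-]
After op 9 [order #7] limit_sell(price=103, qty=10): fills=#5x#7:5@103; bids=[-] asks=[#7:5@103]
After op 10 [order #8] limit_buy(price=98, qty=5): fills=none; bids=[#8:5@98] asks=[#7:5@103]

Answer: 3@104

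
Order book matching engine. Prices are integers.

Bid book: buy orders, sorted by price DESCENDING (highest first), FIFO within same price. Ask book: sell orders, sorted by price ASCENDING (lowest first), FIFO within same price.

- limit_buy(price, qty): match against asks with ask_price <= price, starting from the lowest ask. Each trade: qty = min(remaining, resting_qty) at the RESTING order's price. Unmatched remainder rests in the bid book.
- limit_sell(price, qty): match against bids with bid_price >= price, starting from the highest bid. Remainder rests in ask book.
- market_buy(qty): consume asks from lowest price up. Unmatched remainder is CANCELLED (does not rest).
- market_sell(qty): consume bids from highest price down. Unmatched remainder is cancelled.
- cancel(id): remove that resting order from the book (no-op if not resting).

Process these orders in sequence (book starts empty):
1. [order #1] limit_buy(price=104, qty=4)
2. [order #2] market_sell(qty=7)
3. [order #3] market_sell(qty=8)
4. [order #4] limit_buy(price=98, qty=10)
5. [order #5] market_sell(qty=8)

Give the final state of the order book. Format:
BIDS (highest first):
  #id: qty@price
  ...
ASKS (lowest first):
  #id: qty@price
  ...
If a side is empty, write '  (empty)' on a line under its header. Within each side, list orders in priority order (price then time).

After op 1 [order #1] limit_buy(price=104, qty=4): fills=none; bids=[#1:4@104] asks=[-]
After op 2 [order #2] market_sell(qty=7): fills=#1x#2:4@104; bids=[-] asks=[-]
After op 3 [order #3] market_sell(qty=8): fills=none; bids=[-] asks=[-]
After op 4 [order #4] limit_buy(price=98, qty=10): fills=none; bids=[#4:10@98] asks=[-]
After op 5 [order #5] market_sell(qty=8): fills=#4x#5:8@98; bids=[#4:2@98] asks=[-]

Answer: BIDS (highest first):
  #4: 2@98
ASKS (lowest first):
  (empty)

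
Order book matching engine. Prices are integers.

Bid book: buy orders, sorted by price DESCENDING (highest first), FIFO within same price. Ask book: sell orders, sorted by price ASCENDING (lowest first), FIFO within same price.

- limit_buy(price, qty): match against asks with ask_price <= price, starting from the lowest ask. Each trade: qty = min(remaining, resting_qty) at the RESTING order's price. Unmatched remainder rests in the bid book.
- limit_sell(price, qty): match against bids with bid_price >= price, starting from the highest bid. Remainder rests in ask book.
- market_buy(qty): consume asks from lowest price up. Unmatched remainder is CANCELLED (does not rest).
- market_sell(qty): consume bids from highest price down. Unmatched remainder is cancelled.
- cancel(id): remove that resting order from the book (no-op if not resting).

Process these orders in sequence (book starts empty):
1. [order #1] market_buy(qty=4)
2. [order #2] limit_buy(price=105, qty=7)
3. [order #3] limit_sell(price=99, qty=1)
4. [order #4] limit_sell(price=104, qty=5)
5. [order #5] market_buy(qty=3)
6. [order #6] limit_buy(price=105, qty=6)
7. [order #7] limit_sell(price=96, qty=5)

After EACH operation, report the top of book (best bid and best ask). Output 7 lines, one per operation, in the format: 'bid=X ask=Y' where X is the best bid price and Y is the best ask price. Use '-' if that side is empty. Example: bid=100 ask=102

After op 1 [order #1] market_buy(qty=4): fills=none; bids=[-] asks=[-]
After op 2 [order #2] limit_buy(price=105, qty=7): fills=none; bids=[#2:7@105] asks=[-]
After op 3 [order #3] limit_sell(price=99, qty=1): fills=#2x#3:1@105; bids=[#2:6@105] asks=[-]
After op 4 [order #4] limit_sell(price=104, qty=5): fills=#2x#4:5@105; bids=[#2:1@105] asks=[-]
After op 5 [order #5] market_buy(qty=3): fills=none; bids=[#2:1@105] asks=[-]
After op 6 [order #6] limit_buy(price=105, qty=6): fills=none; bids=[#2:1@105 #6:6@105] asks=[-]
After op 7 [order #7] limit_sell(price=96, qty=5): fills=#2x#7:1@105 #6x#7:4@105; bids=[#6:2@105] asks=[-]

Answer: bid=- ask=-
bid=105 ask=-
bid=105 ask=-
bid=105 ask=-
bid=105 ask=-
bid=105 ask=-
bid=105 ask=-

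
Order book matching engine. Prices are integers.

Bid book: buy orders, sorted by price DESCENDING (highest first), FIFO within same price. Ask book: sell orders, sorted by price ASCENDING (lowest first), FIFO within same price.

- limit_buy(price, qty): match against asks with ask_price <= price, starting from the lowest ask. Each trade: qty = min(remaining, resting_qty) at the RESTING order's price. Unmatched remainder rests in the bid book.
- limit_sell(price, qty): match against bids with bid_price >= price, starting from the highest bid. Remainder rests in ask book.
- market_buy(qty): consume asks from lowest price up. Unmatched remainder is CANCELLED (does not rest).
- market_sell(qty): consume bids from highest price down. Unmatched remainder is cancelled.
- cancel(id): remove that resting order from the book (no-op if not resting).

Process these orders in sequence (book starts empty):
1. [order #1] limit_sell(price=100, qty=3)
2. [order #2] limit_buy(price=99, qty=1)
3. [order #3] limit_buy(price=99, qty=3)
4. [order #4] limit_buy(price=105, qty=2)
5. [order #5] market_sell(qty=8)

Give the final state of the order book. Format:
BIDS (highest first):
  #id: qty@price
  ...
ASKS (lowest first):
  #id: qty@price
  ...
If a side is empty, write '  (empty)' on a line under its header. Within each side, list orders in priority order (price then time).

After op 1 [order #1] limit_sell(price=100, qty=3): fills=none; bids=[-] asks=[#1:3@100]
After op 2 [order #2] limit_buy(price=99, qty=1): fills=none; bids=[#2:1@99] asks=[#1:3@100]
After op 3 [order #3] limit_buy(price=99, qty=3): fills=none; bids=[#2:1@99 #3:3@99] asks=[#1:3@100]
After op 4 [order #4] limit_buy(price=105, qty=2): fills=#4x#1:2@100; bids=[#2:1@99 #3:3@99] asks=[#1:1@100]
After op 5 [order #5] market_sell(qty=8): fills=#2x#5:1@99 #3x#5:3@99; bids=[-] asks=[#1:1@100]

Answer: BIDS (highest first):
  (empty)
ASKS (lowest first):
  #1: 1@100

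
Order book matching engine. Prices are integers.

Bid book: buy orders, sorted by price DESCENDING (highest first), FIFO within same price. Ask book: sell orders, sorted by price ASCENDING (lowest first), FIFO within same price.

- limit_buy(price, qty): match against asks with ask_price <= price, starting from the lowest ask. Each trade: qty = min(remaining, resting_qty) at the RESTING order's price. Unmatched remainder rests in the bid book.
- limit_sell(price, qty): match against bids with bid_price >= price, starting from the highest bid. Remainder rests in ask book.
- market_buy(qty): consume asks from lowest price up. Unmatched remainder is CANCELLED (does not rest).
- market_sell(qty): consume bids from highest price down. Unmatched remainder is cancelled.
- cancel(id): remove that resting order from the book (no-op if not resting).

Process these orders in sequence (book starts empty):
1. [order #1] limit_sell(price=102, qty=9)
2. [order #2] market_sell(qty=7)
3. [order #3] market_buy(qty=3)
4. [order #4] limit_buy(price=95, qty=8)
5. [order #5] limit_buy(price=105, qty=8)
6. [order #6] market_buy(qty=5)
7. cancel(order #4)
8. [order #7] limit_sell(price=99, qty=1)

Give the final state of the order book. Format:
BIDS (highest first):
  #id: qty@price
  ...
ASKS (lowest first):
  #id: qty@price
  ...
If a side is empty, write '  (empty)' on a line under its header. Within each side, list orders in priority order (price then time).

After op 1 [order #1] limit_sell(price=102, qty=9): fills=none; bids=[-] asks=[#1:9@102]
After op 2 [order #2] market_sell(qty=7): fills=none; bids=[-] asks=[#1:9@102]
After op 3 [order #3] market_buy(qty=3): fills=#3x#1:3@102; bids=[-] asks=[#1:6@102]
After op 4 [order #4] limit_buy(price=95, qty=8): fills=none; bids=[#4:8@95] asks=[#1:6@102]
After op 5 [order #5] limit_buy(price=105, qty=8): fills=#5x#1:6@102; bids=[#5:2@105 #4:8@95] asks=[-]
After op 6 [order #6] market_buy(qty=5): fills=none; bids=[#5:2@105 #4:8@95] asks=[-]
After op 7 cancel(order #4): fills=none; bids=[#5:2@105] asks=[-]
After op 8 [order #7] limit_sell(price=99, qty=1): fills=#5x#7:1@105; bids=[#5:1@105] asks=[-]

Answer: BIDS (highest first):
  #5: 1@105
ASKS (lowest first):
  (empty)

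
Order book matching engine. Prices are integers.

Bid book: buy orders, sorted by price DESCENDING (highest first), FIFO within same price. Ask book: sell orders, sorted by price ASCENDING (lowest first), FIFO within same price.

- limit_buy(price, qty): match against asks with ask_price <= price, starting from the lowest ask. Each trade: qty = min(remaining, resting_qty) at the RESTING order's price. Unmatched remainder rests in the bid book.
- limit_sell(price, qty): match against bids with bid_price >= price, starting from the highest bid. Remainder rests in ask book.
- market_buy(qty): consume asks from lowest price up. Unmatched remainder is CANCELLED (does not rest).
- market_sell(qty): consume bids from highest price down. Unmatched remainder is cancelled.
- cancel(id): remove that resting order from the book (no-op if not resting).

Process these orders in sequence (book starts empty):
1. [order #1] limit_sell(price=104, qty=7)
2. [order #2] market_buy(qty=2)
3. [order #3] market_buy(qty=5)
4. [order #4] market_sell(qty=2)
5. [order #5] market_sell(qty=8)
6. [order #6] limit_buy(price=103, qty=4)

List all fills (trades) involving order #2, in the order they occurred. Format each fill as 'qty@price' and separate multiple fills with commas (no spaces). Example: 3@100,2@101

After op 1 [order #1] limit_sell(price=104, qty=7): fills=none; bids=[-] asks=[#1:7@104]
After op 2 [order #2] market_buy(qty=2): fills=#2x#1:2@104; bids=[-] asks=[#1:5@104]
After op 3 [order #3] market_buy(qty=5): fills=#3x#1:5@104; bids=[-] asks=[-]
After op 4 [order #4] market_sell(qty=2): fills=none; bids=[-] asks=[-]
After op 5 [order #5] market_sell(qty=8): fills=none; bids=[-] asks=[-]
After op 6 [order #6] limit_buy(price=103, qty=4): fills=none; bids=[#6:4@103] asks=[-]

Answer: 2@104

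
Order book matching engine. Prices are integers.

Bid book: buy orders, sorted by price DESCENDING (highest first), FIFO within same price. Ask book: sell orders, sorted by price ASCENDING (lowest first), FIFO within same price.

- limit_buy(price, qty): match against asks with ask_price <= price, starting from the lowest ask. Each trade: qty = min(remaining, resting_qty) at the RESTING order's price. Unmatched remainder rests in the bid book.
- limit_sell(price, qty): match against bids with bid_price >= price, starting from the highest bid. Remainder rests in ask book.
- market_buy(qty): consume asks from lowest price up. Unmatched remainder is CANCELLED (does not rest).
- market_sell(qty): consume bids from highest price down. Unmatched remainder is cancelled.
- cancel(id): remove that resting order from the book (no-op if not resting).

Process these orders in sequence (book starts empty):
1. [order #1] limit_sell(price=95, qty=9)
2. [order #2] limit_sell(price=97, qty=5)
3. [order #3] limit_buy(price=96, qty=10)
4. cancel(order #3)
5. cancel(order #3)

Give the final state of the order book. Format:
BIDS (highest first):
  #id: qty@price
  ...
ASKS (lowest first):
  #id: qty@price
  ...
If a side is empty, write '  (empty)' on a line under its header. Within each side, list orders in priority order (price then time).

After op 1 [order #1] limit_sell(price=95, qty=9): fills=none; bids=[-] asks=[#1:9@95]
After op 2 [order #2] limit_sell(price=97, qty=5): fills=none; bids=[-] asks=[#1:9@95 #2:5@97]
After op 3 [order #3] limit_buy(price=96, qty=10): fills=#3x#1:9@95; bids=[#3:1@96] asks=[#2:5@97]
After op 4 cancel(order #3): fills=none; bids=[-] asks=[#2:5@97]
After op 5 cancel(order #3): fills=none; bids=[-] asks=[#2:5@97]

Answer: BIDS (highest first):
  (empty)
ASKS (lowest first):
  #2: 5@97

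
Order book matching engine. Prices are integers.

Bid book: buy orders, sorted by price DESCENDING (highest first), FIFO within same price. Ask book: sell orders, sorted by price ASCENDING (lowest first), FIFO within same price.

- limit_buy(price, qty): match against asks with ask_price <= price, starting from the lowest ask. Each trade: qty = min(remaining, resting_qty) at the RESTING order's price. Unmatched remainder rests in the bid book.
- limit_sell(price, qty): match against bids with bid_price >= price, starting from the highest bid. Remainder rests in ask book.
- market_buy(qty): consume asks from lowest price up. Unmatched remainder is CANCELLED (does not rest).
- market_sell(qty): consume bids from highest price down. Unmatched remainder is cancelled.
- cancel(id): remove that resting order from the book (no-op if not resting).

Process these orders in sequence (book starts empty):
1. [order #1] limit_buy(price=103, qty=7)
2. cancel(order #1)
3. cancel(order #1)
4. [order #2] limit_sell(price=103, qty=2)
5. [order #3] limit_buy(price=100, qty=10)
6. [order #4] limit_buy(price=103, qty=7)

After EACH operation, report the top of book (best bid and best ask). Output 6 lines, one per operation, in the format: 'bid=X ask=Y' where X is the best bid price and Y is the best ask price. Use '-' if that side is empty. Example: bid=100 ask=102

After op 1 [order #1] limit_buy(price=103, qty=7): fills=none; bids=[#1:7@103] asks=[-]
After op 2 cancel(order #1): fills=none; bids=[-] asks=[-]
After op 3 cancel(order #1): fills=none; bids=[-] asks=[-]
After op 4 [order #2] limit_sell(price=103, qty=2): fills=none; bids=[-] asks=[#2:2@103]
After op 5 [order #3] limit_buy(price=100, qty=10): fills=none; bids=[#3:10@100] asks=[#2:2@103]
After op 6 [order #4] limit_buy(price=103, qty=7): fills=#4x#2:2@103; bids=[#4:5@103 #3:10@100] asks=[-]

Answer: bid=103 ask=-
bid=- ask=-
bid=- ask=-
bid=- ask=103
bid=100 ask=103
bid=103 ask=-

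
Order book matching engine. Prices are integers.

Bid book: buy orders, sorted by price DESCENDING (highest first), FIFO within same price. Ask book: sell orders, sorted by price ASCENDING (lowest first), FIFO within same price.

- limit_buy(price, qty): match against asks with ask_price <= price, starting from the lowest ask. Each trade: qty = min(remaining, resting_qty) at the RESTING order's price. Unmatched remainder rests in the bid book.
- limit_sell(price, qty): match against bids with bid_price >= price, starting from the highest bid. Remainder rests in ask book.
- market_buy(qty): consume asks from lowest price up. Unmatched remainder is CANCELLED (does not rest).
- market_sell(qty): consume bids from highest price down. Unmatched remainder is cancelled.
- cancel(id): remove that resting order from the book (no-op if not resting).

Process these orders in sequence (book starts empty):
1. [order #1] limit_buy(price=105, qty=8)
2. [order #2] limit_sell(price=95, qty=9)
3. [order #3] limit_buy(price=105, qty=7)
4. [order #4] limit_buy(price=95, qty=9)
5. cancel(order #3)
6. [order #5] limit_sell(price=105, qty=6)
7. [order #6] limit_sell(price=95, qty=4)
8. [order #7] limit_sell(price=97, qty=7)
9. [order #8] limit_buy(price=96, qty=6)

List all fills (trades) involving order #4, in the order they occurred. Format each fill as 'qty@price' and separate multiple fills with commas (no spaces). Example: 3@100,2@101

After op 1 [order #1] limit_buy(price=105, qty=8): fills=none; bids=[#1:8@105] asks=[-]
After op 2 [order #2] limit_sell(price=95, qty=9): fills=#1x#2:8@105; bids=[-] asks=[#2:1@95]
After op 3 [order #3] limit_buy(price=105, qty=7): fills=#3x#2:1@95; bids=[#3:6@105] asks=[-]
After op 4 [order #4] limit_buy(price=95, qty=9): fills=none; bids=[#3:6@105 #4:9@95] asks=[-]
After op 5 cancel(order #3): fills=none; bids=[#4:9@95] asks=[-]
After op 6 [order #5] limit_sell(price=105, qty=6): fills=none; bids=[#4:9@95] asks=[#5:6@105]
After op 7 [order #6] limit_sell(price=95, qty=4): fills=#4x#6:4@95; bids=[#4:5@95] asks=[#5:6@105]
After op 8 [order #7] limit_sell(price=97, qty=7): fills=none; bids=[#4:5@95] asks=[#7:7@97 #5:6@105]
After op 9 [order #8] limit_buy(price=96, qty=6): fills=none; bids=[#8:6@96 #4:5@95] asks=[#7:7@97 #5:6@105]

Answer: 4@95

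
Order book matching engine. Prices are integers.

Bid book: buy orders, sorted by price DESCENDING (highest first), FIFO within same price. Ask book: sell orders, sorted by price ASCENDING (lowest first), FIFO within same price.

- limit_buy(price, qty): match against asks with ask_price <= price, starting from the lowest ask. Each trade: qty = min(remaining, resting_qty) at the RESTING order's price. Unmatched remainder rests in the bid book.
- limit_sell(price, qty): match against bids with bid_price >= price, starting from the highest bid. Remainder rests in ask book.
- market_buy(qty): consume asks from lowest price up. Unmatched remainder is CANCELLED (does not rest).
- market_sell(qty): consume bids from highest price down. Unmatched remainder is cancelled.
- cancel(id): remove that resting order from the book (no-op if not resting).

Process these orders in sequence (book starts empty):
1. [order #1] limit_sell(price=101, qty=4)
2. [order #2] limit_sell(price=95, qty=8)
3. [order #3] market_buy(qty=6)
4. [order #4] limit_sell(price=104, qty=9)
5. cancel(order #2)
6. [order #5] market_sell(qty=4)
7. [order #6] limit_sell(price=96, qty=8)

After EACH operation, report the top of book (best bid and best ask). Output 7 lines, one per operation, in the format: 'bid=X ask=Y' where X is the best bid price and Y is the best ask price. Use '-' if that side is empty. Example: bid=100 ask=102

Answer: bid=- ask=101
bid=- ask=95
bid=- ask=95
bid=- ask=95
bid=- ask=101
bid=- ask=101
bid=- ask=96

Derivation:
After op 1 [order #1] limit_sell(price=101, qty=4): fills=none; bids=[-] asks=[#1:4@101]
After op 2 [order #2] limit_sell(price=95, qty=8): fills=none; bids=[-] asks=[#2:8@95 #1:4@101]
After op 3 [order #3] market_buy(qty=6): fills=#3x#2:6@95; bids=[-] asks=[#2:2@95 #1:4@101]
After op 4 [order #4] limit_sell(price=104, qty=9): fills=none; bids=[-] asks=[#2:2@95 #1:4@101 #4:9@104]
After op 5 cancel(order #2): fills=none; bids=[-] asks=[#1:4@101 #4:9@104]
After op 6 [order #5] market_sell(qty=4): fills=none; bids=[-] asks=[#1:4@101 #4:9@104]
After op 7 [order #6] limit_sell(price=96, qty=8): fills=none; bids=[-] asks=[#6:8@96 #1:4@101 #4:9@104]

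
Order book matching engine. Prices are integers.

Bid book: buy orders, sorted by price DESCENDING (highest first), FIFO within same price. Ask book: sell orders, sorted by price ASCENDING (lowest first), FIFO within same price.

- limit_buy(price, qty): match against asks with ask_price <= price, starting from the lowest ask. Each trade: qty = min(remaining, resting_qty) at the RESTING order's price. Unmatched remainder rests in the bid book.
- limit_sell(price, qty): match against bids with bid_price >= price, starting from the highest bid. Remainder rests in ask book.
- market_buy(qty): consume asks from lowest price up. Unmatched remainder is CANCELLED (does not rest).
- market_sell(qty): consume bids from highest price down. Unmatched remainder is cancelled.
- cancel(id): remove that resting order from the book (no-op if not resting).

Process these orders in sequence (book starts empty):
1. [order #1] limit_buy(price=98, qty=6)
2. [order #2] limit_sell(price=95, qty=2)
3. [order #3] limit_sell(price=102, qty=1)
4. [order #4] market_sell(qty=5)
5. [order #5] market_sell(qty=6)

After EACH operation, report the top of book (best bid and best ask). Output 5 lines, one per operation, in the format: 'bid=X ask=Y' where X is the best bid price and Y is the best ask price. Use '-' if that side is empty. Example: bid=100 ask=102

Answer: bid=98 ask=-
bid=98 ask=-
bid=98 ask=102
bid=- ask=102
bid=- ask=102

Derivation:
After op 1 [order #1] limit_buy(price=98, qty=6): fills=none; bids=[#1:6@98] asks=[-]
After op 2 [order #2] limit_sell(price=95, qty=2): fills=#1x#2:2@98; bids=[#1:4@98] asks=[-]
After op 3 [order #3] limit_sell(price=102, qty=1): fills=none; bids=[#1:4@98] asks=[#3:1@102]
After op 4 [order #4] market_sell(qty=5): fills=#1x#4:4@98; bids=[-] asks=[#3:1@102]
After op 5 [order #5] market_sell(qty=6): fills=none; bids=[-] asks=[#3:1@102]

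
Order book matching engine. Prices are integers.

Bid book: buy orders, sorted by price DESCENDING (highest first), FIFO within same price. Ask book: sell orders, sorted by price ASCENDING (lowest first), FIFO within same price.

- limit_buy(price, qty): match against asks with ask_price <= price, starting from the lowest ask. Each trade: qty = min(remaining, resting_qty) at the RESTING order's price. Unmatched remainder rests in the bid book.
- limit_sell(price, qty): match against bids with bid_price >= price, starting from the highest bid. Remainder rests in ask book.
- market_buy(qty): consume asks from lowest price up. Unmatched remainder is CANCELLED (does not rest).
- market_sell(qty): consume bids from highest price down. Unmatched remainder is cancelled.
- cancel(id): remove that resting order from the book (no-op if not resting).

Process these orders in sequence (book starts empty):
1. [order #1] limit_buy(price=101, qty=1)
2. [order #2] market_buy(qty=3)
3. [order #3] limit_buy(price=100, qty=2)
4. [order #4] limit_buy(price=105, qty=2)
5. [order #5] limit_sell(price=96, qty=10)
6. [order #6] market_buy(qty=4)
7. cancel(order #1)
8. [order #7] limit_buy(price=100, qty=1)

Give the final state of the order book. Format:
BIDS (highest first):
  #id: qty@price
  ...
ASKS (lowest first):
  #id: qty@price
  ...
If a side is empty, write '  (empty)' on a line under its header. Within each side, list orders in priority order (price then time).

After op 1 [order #1] limit_buy(price=101, qty=1): fills=none; bids=[#1:1@101] asks=[-]
After op 2 [order #2] market_buy(qty=3): fills=none; bids=[#1:1@101] asks=[-]
After op 3 [order #3] limit_buy(price=100, qty=2): fills=none; bids=[#1:1@101 #3:2@100] asks=[-]
After op 4 [order #4] limit_buy(price=105, qty=2): fills=none; bids=[#4:2@105 #1:1@101 #3:2@100] asks=[-]
After op 5 [order #5] limit_sell(price=96, qty=10): fills=#4x#5:2@105 #1x#5:1@101 #3x#5:2@100; bids=[-] asks=[#5:5@96]
After op 6 [order #6] market_buy(qty=4): fills=#6x#5:4@96; bids=[-] asks=[#5:1@96]
After op 7 cancel(order #1): fills=none; bids=[-] asks=[#5:1@96]
After op 8 [order #7] limit_buy(price=100, qty=1): fills=#7x#5:1@96; bids=[-] asks=[-]

Answer: BIDS (highest first):
  (empty)
ASKS (lowest first):
  (empty)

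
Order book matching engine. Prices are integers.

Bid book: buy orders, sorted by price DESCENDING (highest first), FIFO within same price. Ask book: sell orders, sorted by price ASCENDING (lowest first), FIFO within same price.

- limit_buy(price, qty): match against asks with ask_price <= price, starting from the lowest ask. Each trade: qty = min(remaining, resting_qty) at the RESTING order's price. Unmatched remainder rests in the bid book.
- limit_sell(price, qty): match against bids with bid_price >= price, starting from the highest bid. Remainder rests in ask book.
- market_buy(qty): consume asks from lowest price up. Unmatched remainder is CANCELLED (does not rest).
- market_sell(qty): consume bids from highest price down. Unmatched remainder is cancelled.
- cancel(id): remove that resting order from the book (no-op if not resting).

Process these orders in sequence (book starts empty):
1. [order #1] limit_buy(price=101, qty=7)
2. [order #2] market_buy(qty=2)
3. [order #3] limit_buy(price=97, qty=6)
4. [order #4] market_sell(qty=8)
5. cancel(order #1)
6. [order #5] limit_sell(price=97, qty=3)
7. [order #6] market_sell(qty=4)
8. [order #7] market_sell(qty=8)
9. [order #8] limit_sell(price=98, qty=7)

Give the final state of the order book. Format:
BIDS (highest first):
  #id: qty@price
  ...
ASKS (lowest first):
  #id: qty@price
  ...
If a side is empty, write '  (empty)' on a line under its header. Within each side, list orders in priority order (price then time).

After op 1 [order #1] limit_buy(price=101, qty=7): fills=none; bids=[#1:7@101] asks=[-]
After op 2 [order #2] market_buy(qty=2): fills=none; bids=[#1:7@101] asks=[-]
After op 3 [order #3] limit_buy(price=97, qty=6): fills=none; bids=[#1:7@101 #3:6@97] asks=[-]
After op 4 [order #4] market_sell(qty=8): fills=#1x#4:7@101 #3x#4:1@97; bids=[#3:5@97] asks=[-]
After op 5 cancel(order #1): fills=none; bids=[#3:5@97] asks=[-]
After op 6 [order #5] limit_sell(price=97, qty=3): fills=#3x#5:3@97; bids=[#3:2@97] asks=[-]
After op 7 [order #6] market_sell(qty=4): fills=#3x#6:2@97; bids=[-] asks=[-]
After op 8 [order #7] market_sell(qty=8): fills=none; bids=[-] asks=[-]
After op 9 [order #8] limit_sell(price=98, qty=7): fills=none; bids=[-] asks=[#8:7@98]

Answer: BIDS (highest first):
  (empty)
ASKS (lowest first):
  #8: 7@98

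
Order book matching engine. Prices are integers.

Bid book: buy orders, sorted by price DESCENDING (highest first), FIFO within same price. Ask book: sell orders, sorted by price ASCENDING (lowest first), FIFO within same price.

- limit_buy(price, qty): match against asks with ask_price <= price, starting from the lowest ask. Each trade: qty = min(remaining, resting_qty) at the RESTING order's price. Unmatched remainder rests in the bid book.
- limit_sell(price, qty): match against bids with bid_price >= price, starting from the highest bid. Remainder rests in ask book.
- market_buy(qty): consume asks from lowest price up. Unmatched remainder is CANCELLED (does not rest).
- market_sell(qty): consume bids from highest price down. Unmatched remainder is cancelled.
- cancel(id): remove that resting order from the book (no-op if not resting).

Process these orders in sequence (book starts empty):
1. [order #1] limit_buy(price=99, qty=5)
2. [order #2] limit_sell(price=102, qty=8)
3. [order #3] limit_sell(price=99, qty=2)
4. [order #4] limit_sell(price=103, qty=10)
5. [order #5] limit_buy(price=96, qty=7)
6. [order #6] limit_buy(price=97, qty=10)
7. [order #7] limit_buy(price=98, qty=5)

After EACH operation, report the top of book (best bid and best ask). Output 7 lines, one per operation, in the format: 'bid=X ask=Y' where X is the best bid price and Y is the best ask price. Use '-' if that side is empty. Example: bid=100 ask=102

After op 1 [order #1] limit_buy(price=99, qty=5): fills=none; bids=[#1:5@99] asks=[-]
After op 2 [order #2] limit_sell(price=102, qty=8): fills=none; bids=[#1:5@99] asks=[#2:8@102]
After op 3 [order #3] limit_sell(price=99, qty=2): fills=#1x#3:2@99; bids=[#1:3@99] asks=[#2:8@102]
After op 4 [order #4] limit_sell(price=103, qty=10): fills=none; bids=[#1:3@99] asks=[#2:8@102 #4:10@103]
After op 5 [order #5] limit_buy(price=96, qty=7): fills=none; bids=[#1:3@99 #5:7@96] asks=[#2:8@102 #4:10@103]
After op 6 [order #6] limit_buy(price=97, qty=10): fills=none; bids=[#1:3@99 #6:10@97 #5:7@96] asks=[#2:8@102 #4:10@103]
After op 7 [order #7] limit_buy(price=98, qty=5): fills=none; bids=[#1:3@99 #7:5@98 #6:10@97 #5:7@96] asks=[#2:8@102 #4:10@103]

Answer: bid=99 ask=-
bid=99 ask=102
bid=99 ask=102
bid=99 ask=102
bid=99 ask=102
bid=99 ask=102
bid=99 ask=102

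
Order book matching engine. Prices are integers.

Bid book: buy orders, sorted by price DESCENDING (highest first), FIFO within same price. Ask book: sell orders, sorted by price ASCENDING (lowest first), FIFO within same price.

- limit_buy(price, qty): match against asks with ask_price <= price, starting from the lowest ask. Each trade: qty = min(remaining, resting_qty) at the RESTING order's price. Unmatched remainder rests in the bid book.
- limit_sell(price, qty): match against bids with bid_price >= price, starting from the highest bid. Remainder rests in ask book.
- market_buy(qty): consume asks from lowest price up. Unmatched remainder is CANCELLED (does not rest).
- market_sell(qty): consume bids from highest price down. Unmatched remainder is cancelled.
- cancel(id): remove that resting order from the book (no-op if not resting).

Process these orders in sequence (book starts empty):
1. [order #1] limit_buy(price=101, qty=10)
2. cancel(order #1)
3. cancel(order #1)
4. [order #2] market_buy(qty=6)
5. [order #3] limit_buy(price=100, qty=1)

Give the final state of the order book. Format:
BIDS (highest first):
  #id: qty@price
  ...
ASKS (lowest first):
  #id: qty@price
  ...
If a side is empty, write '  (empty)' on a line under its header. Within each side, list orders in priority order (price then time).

Answer: BIDS (highest first):
  #3: 1@100
ASKS (lowest first):
  (empty)

Derivation:
After op 1 [order #1] limit_buy(price=101, qty=10): fills=none; bids=[#1:10@101] asks=[-]
After op 2 cancel(order #1): fills=none; bids=[-] asks=[-]
After op 3 cancel(order #1): fills=none; bids=[-] asks=[-]
After op 4 [order #2] market_buy(qty=6): fills=none; bids=[-] asks=[-]
After op 5 [order #3] limit_buy(price=100, qty=1): fills=none; bids=[#3:1@100] asks=[-]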